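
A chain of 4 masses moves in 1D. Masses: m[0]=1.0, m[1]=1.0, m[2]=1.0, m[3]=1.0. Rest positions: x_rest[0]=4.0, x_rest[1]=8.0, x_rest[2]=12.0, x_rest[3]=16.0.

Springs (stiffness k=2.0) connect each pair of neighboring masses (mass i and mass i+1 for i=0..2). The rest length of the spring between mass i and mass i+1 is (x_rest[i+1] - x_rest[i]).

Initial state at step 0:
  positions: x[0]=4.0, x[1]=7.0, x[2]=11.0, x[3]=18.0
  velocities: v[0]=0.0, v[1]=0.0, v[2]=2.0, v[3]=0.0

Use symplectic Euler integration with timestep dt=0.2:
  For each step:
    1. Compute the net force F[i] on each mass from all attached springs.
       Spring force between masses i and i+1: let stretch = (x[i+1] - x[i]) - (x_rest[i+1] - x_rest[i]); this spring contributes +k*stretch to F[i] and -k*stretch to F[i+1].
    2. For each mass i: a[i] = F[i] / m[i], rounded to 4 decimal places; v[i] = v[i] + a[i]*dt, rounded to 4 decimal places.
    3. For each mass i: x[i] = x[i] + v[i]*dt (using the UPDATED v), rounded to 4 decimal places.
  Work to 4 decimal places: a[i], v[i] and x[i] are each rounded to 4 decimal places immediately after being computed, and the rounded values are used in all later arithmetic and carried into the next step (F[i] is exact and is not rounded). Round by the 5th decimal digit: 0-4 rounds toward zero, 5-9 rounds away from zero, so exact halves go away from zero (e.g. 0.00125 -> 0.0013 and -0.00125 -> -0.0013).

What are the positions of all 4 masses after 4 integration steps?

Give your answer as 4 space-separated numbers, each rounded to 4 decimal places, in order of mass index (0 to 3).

Step 0: x=[4.0000 7.0000 11.0000 18.0000] v=[0.0000 0.0000 2.0000 0.0000]
Step 1: x=[3.9200 7.0800 11.6400 17.7600] v=[-0.4000 0.4000 3.2000 -1.2000]
Step 2: x=[3.7728 7.2720 12.4048 17.3504] v=[-0.7360 0.9600 3.8240 -2.0480]
Step 3: x=[3.5855 7.5947 13.1546 16.8652] v=[-0.9363 1.6134 3.7491 -2.4262]
Step 4: x=[3.3990 8.0414 13.7565 16.4031] v=[-0.9326 2.2337 3.0094 -2.3104]

Answer: 3.3990 8.0414 13.7565 16.4031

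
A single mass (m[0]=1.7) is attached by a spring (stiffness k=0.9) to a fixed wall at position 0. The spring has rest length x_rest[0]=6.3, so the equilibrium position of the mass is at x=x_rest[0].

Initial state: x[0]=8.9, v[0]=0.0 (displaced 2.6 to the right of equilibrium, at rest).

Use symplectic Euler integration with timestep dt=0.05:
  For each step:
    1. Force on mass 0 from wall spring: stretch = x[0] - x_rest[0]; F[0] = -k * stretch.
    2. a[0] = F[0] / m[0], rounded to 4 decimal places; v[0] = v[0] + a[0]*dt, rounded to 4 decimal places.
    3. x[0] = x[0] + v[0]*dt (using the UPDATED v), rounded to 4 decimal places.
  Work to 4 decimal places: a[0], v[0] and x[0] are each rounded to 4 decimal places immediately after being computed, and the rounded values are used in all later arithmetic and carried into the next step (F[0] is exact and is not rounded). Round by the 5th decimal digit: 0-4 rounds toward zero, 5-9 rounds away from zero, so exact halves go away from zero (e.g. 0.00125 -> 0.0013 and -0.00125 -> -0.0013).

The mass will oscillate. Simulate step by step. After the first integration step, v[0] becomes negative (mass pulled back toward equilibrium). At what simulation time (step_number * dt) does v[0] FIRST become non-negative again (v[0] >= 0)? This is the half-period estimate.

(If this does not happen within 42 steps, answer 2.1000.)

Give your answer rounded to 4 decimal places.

Step 0: x=[8.9000] v=[0.0000]
Step 1: x=[8.8966] v=[-0.0688]
Step 2: x=[8.8897] v=[-0.1375]
Step 3: x=[8.8794] v=[-0.2061]
Step 4: x=[8.8657] v=[-0.2744]
Step 5: x=[8.8486] v=[-0.3423]
Step 6: x=[8.8281] v=[-0.4098]
Step 7: x=[8.8043] v=[-0.4767]
Step 8: x=[8.7772] v=[-0.5430]
Step 9: x=[8.7468] v=[-0.6086]
Step 10: x=[8.7131] v=[-0.6734]
Step 11: x=[8.6762] v=[-0.7373]
Step 12: x=[8.6362] v=[-0.8002]
Step 13: x=[8.5931] v=[-0.8620]
Step 14: x=[8.5470] v=[-0.9227]
Step 15: x=[8.4979] v=[-0.9822]
Step 16: x=[8.4459] v=[-1.0404]
Step 17: x=[8.3910] v=[-1.0972]
Step 18: x=[8.3334] v=[-1.1526]
Step 19: x=[8.2731] v=[-1.2064]
Step 20: x=[8.2102] v=[-1.2586]
Step 21: x=[8.1447] v=[-1.3092]
Step 22: x=[8.0768] v=[-1.3580]
Step 23: x=[8.0066] v=[-1.4050]
Step 24: x=[7.9341] v=[-1.4502]
Step 25: x=[7.8594] v=[-1.4935]
Step 26: x=[7.7827] v=[-1.5348]
Step 27: x=[7.7040] v=[-1.5741]
Step 28: x=[7.6234] v=[-1.6113]
Step 29: x=[7.5411] v=[-1.6463]
Step 30: x=[7.4571] v=[-1.6792]
Step 31: x=[7.3716] v=[-1.7098]
Step 32: x=[7.2847] v=[-1.7382]
Step 33: x=[7.1965] v=[-1.7643]
Step 34: x=[7.1071] v=[-1.7880]
Step 35: x=[7.0166] v=[-1.8094]
Step 36: x=[6.9252] v=[-1.8284]
Step 37: x=[6.8330] v=[-1.8450]
Step 38: x=[6.7400] v=[-1.8591]
Step 39: x=[6.6465] v=[-1.8707]
Step 40: x=[6.5525] v=[-1.8799]
Step 41: x=[6.4582] v=[-1.8866]
Step 42: x=[6.3637] v=[-1.8908]
v[0] did not become non-negative within 42 steps; using fallback time=2.1000

Answer: 2.1000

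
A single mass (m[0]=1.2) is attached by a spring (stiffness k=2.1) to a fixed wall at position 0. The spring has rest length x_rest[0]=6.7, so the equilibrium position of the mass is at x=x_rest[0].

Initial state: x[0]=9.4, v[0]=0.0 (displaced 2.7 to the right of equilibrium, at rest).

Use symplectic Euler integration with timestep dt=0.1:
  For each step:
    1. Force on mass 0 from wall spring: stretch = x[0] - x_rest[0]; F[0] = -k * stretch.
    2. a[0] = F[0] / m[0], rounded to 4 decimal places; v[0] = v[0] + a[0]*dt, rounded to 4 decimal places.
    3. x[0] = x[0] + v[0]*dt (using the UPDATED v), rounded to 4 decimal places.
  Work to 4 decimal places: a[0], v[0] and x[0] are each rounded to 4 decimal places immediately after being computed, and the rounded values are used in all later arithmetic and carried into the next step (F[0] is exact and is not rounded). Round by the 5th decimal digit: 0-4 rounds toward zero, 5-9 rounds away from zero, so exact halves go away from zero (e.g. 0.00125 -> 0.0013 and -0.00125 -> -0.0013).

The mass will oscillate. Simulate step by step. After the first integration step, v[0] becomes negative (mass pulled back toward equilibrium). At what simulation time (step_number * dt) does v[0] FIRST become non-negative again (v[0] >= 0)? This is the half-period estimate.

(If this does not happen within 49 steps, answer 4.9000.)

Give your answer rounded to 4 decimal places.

Step 0: x=[9.4000] v=[0.0000]
Step 1: x=[9.3528] v=[-0.4725]
Step 2: x=[9.2591] v=[-0.9367]
Step 3: x=[9.1207] v=[-1.3845]
Step 4: x=[8.9399] v=[-1.8081]
Step 5: x=[8.7199] v=[-2.2001]
Step 6: x=[8.4645] v=[-2.5536]
Step 7: x=[8.1783] v=[-2.8624]
Step 8: x=[7.8662] v=[-3.1211]
Step 9: x=[7.5337] v=[-3.3252]
Step 10: x=[7.1866] v=[-3.4711]
Step 11: x=[6.8310] v=[-3.5563]
Step 12: x=[6.4731] v=[-3.5792]
Step 13: x=[6.1192] v=[-3.5395]
Step 14: x=[5.7754] v=[-3.4379]
Step 15: x=[5.4478] v=[-3.2761]
Step 16: x=[5.1421] v=[-3.0570]
Step 17: x=[4.8637] v=[-2.7844]
Step 18: x=[4.6174] v=[-2.4631]
Step 19: x=[4.4075] v=[-2.0986]
Step 20: x=[4.2378] v=[-1.6974]
Step 21: x=[4.1112] v=[-1.2665]
Step 22: x=[4.0299] v=[-0.8135]
Step 23: x=[3.9953] v=[-0.3462]
Step 24: x=[4.0080] v=[0.1271]
First v>=0 after going negative at step 24, time=2.4000

Answer: 2.4000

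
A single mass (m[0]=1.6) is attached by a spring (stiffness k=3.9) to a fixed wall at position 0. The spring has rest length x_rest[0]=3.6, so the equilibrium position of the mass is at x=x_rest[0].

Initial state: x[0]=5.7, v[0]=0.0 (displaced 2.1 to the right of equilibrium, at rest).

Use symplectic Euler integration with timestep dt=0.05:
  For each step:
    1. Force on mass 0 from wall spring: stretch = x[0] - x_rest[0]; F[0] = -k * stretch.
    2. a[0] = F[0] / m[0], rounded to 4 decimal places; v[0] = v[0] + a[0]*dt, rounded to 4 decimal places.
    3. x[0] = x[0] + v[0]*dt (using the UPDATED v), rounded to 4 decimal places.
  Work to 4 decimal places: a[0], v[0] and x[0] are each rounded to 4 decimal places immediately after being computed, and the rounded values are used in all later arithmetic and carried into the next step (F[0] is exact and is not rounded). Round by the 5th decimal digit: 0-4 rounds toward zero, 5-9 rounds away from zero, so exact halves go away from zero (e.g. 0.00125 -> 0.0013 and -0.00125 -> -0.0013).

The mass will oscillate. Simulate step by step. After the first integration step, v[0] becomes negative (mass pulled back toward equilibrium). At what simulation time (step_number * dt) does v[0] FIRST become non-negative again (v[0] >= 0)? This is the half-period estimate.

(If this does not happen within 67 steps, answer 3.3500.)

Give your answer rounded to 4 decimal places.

Answer: 2.0500

Derivation:
Step 0: x=[5.7000] v=[0.0000]
Step 1: x=[5.6872] v=[-0.2559]
Step 2: x=[5.6617] v=[-0.5103]
Step 3: x=[5.6236] v=[-0.7616]
Step 4: x=[5.5732] v=[-1.0082]
Step 5: x=[5.5108] v=[-1.2487]
Step 6: x=[5.4367] v=[-1.4816]
Step 7: x=[5.3514] v=[-1.7055]
Step 8: x=[5.2555] v=[-1.9190]
Step 9: x=[5.1495] v=[-2.1208]
Step 10: x=[5.0340] v=[-2.3096]
Step 11: x=[4.9098] v=[-2.4844]
Step 12: x=[4.7776] v=[-2.6440]
Step 13: x=[4.6382] v=[-2.7875]
Step 14: x=[4.4925] v=[-2.9140]
Step 15: x=[4.3414] v=[-3.0228]
Step 16: x=[4.1857] v=[-3.1132]
Step 17: x=[4.0265] v=[-3.1846]
Step 18: x=[3.8647] v=[-3.2366]
Step 19: x=[3.7013] v=[-3.2689]
Step 20: x=[3.5372] v=[-3.2812]
Step 21: x=[3.3735] v=[-3.2735]
Step 22: x=[3.2112] v=[-3.2459]
Step 23: x=[3.0513] v=[-3.1985]
Step 24: x=[2.8947] v=[-3.1316]
Step 25: x=[2.7424] v=[-3.0456]
Step 26: x=[2.5953] v=[-2.9411]
Step 27: x=[2.4544] v=[-2.8187]
Step 28: x=[2.3204] v=[-2.6791]
Step 29: x=[2.1942] v=[-2.5232]
Step 30: x=[2.0766] v=[-2.3519]
Step 31: x=[1.9683] v=[-2.1662]
Step 32: x=[1.8699] v=[-1.9673]
Step 33: x=[1.7821] v=[-1.7564]
Step 34: x=[1.7054] v=[-1.5348]
Step 35: x=[1.6402] v=[-1.3039]
Step 36: x=[1.5869] v=[-1.0651]
Step 37: x=[1.5459] v=[-0.8198]
Step 38: x=[1.5174] v=[-0.5695]
Step 39: x=[1.5016] v=[-0.3157]
Step 40: x=[1.4986] v=[-0.0600]
Step 41: x=[1.5084] v=[0.1961]
First v>=0 after going negative at step 41, time=2.0500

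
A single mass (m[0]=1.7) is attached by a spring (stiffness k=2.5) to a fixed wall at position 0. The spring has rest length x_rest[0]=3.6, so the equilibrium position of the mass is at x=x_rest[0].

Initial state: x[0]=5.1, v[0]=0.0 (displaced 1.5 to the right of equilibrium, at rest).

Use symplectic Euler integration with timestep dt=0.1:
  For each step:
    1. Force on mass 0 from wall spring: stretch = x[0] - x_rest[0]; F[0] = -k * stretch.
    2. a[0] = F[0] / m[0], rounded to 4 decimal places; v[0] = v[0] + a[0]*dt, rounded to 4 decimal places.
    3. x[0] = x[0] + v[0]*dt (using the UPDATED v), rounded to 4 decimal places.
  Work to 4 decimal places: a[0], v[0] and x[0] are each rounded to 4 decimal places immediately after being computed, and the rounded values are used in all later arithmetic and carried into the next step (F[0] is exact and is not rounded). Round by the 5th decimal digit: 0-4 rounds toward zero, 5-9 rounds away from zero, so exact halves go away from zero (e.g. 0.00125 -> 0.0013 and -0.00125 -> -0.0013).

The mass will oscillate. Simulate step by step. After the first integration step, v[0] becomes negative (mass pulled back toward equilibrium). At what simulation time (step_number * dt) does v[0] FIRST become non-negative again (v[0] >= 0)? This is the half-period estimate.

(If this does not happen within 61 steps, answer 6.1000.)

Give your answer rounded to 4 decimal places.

Step 0: x=[5.1000] v=[0.0000]
Step 1: x=[5.0779] v=[-0.2206]
Step 2: x=[5.0341] v=[-0.4379]
Step 3: x=[4.9692] v=[-0.6488]
Step 4: x=[4.8842] v=[-0.8502]
Step 5: x=[4.7803] v=[-1.0391]
Step 6: x=[4.6590] v=[-1.2127]
Step 7: x=[4.5222] v=[-1.3684]
Step 8: x=[4.3718] v=[-1.5040]
Step 9: x=[4.2101] v=[-1.6175]
Step 10: x=[4.0394] v=[-1.7072]
Step 11: x=[3.8622] v=[-1.7718]
Step 12: x=[3.6812] v=[-1.8104]
Step 13: x=[3.4990] v=[-1.8223]
Step 14: x=[3.3183] v=[-1.8075]
Step 15: x=[3.1417] v=[-1.7661]
Step 16: x=[2.9718] v=[-1.6987]
Step 17: x=[2.8112] v=[-1.6063]
Step 18: x=[2.6622] v=[-1.4903]
Step 19: x=[2.5270] v=[-1.3524]
Step 20: x=[2.4075] v=[-1.1946]
Step 21: x=[2.3056] v=[-1.0192]
Step 22: x=[2.2227] v=[-0.8289]
Step 23: x=[2.1601] v=[-0.6264]
Step 24: x=[2.1186] v=[-0.4147]
Step 25: x=[2.0989] v=[-0.1969]
Step 26: x=[2.1013] v=[0.0239]
First v>=0 after going negative at step 26, time=2.6000

Answer: 2.6000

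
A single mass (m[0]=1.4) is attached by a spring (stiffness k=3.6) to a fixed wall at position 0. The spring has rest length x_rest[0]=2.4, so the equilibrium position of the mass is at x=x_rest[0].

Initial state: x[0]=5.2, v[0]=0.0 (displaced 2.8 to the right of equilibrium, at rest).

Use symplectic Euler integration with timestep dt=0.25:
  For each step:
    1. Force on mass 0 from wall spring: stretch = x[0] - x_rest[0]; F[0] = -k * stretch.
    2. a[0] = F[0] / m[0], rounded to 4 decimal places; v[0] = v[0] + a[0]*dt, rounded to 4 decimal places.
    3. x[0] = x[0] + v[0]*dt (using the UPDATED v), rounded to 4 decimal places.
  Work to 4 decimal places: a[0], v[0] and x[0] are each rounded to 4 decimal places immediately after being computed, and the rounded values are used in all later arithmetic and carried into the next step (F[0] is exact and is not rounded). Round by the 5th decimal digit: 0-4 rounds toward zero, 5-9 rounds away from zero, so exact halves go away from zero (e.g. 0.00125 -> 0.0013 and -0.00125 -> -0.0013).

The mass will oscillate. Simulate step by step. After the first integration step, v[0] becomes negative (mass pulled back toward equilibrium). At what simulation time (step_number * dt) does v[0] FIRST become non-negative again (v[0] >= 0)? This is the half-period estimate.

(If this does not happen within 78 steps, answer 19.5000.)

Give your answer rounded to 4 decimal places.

Step 0: x=[5.2000] v=[0.0000]
Step 1: x=[4.7500] v=[-1.8000]
Step 2: x=[3.9223] v=[-3.3107]
Step 3: x=[2.8500] v=[-4.2893]
Step 4: x=[1.7054] v=[-4.5786]
Step 5: x=[0.6724] v=[-4.1321]
Step 6: x=[-0.0830] v=[-3.0215]
Step 7: x=[-0.4393] v=[-1.4253]
Step 8: x=[-0.3393] v=[0.4000]
First v>=0 after going negative at step 8, time=2.0000

Answer: 2.0000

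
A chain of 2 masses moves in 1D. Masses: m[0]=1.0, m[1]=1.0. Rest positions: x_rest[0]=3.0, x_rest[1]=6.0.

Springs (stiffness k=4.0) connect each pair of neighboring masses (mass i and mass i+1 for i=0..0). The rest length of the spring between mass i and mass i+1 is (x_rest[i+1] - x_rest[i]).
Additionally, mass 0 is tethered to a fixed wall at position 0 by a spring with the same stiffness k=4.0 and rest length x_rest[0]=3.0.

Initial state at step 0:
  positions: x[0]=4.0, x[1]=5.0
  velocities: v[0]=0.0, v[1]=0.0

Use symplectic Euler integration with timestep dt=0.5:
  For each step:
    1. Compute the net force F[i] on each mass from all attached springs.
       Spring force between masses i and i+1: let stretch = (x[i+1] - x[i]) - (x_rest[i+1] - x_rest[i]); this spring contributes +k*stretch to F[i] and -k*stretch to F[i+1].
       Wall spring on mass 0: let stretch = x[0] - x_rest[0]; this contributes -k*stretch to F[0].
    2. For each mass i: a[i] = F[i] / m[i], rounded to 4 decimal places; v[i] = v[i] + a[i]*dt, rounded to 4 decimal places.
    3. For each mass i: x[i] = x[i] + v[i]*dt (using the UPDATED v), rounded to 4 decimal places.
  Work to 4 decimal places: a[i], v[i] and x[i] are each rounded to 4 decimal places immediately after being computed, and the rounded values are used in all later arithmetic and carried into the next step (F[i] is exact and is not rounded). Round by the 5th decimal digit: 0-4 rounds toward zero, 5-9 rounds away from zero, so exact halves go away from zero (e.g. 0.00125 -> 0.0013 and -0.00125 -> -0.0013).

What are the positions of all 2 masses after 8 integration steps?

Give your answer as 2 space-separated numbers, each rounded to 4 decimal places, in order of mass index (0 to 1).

Step 0: x=[4.0000 5.0000] v=[0.0000 0.0000]
Step 1: x=[1.0000 7.0000] v=[-6.0000 4.0000]
Step 2: x=[3.0000 6.0000] v=[4.0000 -2.0000]
Step 3: x=[5.0000 5.0000] v=[4.0000 -2.0000]
Step 4: x=[2.0000 7.0000] v=[-6.0000 4.0000]
Step 5: x=[2.0000 7.0000] v=[0.0000 0.0000]
Step 6: x=[5.0000 5.0000] v=[6.0000 -4.0000]
Step 7: x=[3.0000 6.0000] v=[-4.0000 2.0000]
Step 8: x=[1.0000 7.0000] v=[-4.0000 2.0000]

Answer: 1.0000 7.0000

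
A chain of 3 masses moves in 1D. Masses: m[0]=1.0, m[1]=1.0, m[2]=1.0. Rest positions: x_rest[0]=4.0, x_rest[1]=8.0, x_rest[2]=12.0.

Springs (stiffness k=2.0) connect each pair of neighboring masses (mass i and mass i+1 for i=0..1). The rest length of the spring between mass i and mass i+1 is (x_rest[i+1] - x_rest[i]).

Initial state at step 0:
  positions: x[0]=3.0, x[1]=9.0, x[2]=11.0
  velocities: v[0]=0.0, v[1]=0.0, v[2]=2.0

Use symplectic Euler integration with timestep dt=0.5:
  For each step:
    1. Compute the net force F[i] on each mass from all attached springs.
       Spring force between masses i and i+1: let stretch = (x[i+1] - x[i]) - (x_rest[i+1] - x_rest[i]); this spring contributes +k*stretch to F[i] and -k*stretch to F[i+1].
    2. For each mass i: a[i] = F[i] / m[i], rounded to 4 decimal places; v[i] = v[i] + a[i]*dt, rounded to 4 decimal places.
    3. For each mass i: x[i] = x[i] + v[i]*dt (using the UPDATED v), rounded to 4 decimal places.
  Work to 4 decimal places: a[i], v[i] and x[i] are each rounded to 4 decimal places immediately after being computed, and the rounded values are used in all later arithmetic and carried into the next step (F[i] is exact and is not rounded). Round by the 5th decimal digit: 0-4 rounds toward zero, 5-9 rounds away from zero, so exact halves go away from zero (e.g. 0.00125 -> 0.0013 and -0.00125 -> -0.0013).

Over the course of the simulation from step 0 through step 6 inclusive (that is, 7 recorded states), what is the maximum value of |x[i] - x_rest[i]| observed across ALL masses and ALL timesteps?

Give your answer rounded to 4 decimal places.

Step 0: x=[3.0000 9.0000 11.0000] v=[0.0000 0.0000 2.0000]
Step 1: x=[4.0000 7.0000 13.0000] v=[2.0000 -4.0000 4.0000]
Step 2: x=[4.5000 6.5000 14.0000] v=[1.0000 -1.0000 2.0000]
Step 3: x=[4.0000 8.7500 13.2500] v=[-1.0000 4.5000 -1.5000]
Step 4: x=[3.8750 10.8750 12.2500] v=[-0.2500 4.2500 -2.0000]
Step 5: x=[5.2500 10.1875 12.5625] v=[2.7500 -1.3750 0.6250]
Step 6: x=[7.0938 8.2188 13.6875] v=[3.6875 -3.9375 2.2500]
Max displacement = 3.0938

Answer: 3.0938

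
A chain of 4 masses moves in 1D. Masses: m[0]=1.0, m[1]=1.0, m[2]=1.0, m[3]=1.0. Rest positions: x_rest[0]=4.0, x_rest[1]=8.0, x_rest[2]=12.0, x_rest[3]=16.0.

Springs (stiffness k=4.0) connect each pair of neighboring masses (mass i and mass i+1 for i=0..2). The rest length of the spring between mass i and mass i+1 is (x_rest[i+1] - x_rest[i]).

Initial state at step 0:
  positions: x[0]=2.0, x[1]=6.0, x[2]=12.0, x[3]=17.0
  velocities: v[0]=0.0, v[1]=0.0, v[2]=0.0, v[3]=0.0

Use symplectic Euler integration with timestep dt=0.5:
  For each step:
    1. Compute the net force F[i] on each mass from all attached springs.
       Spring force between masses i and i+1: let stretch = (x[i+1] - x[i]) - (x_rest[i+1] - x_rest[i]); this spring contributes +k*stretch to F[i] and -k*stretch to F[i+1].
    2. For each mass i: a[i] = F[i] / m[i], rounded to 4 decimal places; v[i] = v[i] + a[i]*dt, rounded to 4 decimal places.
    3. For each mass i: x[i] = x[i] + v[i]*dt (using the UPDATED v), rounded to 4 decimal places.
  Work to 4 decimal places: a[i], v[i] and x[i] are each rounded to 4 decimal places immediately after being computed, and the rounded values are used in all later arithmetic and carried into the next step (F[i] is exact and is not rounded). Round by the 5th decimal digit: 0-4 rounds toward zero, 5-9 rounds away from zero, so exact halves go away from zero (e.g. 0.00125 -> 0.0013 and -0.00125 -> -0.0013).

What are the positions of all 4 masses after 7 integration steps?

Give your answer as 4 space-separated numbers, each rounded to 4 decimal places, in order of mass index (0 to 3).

Step 0: x=[2.0000 6.0000 12.0000 17.0000] v=[0.0000 0.0000 0.0000 0.0000]
Step 1: x=[2.0000 8.0000 11.0000 16.0000] v=[0.0000 4.0000 -2.0000 -2.0000]
Step 2: x=[4.0000 7.0000 12.0000 14.0000] v=[4.0000 -2.0000 2.0000 -4.0000]
Step 3: x=[5.0000 8.0000 10.0000 14.0000] v=[2.0000 2.0000 -4.0000 0.0000]
Step 4: x=[5.0000 8.0000 10.0000 14.0000] v=[0.0000 0.0000 0.0000 0.0000]
Step 5: x=[4.0000 7.0000 12.0000 14.0000] v=[-2.0000 -2.0000 4.0000 0.0000]
Step 6: x=[2.0000 8.0000 11.0000 16.0000] v=[-4.0000 2.0000 -2.0000 4.0000]
Step 7: x=[2.0000 6.0000 12.0000 17.0000] v=[0.0000 -4.0000 2.0000 2.0000]

Answer: 2.0000 6.0000 12.0000 17.0000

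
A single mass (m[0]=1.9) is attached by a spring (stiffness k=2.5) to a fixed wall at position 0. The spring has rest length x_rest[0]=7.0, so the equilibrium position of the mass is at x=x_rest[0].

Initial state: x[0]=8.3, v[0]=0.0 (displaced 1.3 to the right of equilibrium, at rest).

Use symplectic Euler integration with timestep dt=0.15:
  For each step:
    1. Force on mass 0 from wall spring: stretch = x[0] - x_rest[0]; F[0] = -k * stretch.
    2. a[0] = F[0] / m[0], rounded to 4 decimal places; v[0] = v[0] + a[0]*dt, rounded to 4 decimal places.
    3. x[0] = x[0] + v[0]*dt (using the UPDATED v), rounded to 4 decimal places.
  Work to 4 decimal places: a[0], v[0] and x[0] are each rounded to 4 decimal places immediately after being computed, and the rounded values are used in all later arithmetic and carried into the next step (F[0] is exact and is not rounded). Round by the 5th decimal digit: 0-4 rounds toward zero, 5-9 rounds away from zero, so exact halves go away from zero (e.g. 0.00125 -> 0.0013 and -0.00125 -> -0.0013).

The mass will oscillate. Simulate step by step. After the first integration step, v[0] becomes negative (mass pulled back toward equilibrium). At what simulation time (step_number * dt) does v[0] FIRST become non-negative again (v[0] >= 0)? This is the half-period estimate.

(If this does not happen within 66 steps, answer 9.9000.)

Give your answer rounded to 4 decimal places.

Answer: 2.8500

Derivation:
Step 0: x=[8.3000] v=[0.0000]
Step 1: x=[8.2615] v=[-0.2566]
Step 2: x=[8.1857] v=[-0.5056]
Step 3: x=[8.0748] v=[-0.7396]
Step 4: x=[7.9320] v=[-0.9517]
Step 5: x=[7.7617] v=[-1.1356]
Step 6: x=[7.5688] v=[-1.2859]
Step 7: x=[7.3591] v=[-1.3982]
Step 8: x=[7.1387] v=[-1.4691]
Step 9: x=[6.9142] v=[-1.4965]
Step 10: x=[6.6923] v=[-1.4796]
Step 11: x=[6.4795] v=[-1.4189]
Step 12: x=[6.2821] v=[-1.3162]
Step 13: x=[6.1059] v=[-1.1745]
Step 14: x=[5.9562] v=[-0.9980]
Step 15: x=[5.8374] v=[-0.7920]
Step 16: x=[5.7530] v=[-0.5625]
Step 17: x=[5.7055] v=[-0.3164]
Step 18: x=[5.6964] v=[-0.0609]
Step 19: x=[5.7259] v=[0.1964]
First v>=0 after going negative at step 19, time=2.8500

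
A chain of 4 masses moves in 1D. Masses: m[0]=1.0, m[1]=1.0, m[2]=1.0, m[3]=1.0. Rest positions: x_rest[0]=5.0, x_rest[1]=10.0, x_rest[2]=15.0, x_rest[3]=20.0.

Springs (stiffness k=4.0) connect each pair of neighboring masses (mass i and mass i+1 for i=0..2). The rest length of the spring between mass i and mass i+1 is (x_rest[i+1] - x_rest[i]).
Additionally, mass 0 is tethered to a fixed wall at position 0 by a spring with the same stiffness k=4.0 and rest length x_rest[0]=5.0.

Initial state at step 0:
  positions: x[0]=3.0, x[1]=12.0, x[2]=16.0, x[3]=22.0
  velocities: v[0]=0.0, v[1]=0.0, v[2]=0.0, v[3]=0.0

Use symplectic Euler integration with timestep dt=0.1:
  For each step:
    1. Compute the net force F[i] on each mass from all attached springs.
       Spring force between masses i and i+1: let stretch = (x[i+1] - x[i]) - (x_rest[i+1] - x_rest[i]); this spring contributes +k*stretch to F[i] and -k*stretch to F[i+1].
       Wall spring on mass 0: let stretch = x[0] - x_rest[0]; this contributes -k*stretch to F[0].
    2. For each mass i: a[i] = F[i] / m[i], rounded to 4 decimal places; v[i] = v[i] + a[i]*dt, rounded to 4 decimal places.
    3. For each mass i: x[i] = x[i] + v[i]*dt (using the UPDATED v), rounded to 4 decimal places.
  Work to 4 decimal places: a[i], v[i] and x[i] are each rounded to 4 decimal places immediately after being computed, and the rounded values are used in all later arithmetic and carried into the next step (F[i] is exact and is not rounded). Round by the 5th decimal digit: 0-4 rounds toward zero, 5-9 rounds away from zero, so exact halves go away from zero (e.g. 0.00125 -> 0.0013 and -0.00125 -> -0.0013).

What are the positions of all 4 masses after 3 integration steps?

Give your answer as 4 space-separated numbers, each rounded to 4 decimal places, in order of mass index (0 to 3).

Answer: 4.3073 10.9400 16.4026 21.7832

Derivation:
Step 0: x=[3.0000 12.0000 16.0000 22.0000] v=[0.0000 0.0000 0.0000 0.0000]
Step 1: x=[3.2400 11.8000 16.0800 21.9600] v=[2.4000 -2.0000 0.8000 -0.4000]
Step 2: x=[3.6928 11.4288 16.2240 21.8848] v=[4.5280 -3.7120 1.4400 -0.7520]
Step 3: x=[4.3073 10.9400 16.4026 21.7832] v=[6.1453 -4.8883 1.7862 -1.0163]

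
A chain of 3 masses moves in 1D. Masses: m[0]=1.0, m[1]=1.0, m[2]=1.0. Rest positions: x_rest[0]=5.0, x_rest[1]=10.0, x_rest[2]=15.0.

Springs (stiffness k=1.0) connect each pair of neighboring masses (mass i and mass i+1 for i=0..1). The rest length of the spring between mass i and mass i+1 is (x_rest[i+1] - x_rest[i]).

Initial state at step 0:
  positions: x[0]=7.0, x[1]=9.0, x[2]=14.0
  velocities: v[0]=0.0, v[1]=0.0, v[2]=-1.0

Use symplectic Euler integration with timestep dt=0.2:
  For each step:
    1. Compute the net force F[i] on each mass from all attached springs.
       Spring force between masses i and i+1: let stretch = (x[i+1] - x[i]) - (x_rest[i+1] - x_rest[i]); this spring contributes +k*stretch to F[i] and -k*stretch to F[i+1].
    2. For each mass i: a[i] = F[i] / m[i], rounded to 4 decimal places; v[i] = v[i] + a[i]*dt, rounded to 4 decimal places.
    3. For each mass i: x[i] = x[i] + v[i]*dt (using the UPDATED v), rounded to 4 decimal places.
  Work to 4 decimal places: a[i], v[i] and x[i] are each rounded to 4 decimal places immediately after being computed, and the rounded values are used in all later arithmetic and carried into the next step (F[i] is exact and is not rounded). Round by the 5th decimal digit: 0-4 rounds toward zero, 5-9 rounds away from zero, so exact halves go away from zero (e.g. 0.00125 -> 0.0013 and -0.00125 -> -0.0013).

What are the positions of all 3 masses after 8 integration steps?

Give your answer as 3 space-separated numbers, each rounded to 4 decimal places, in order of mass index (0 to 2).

Answer: 4.2371 10.5333 13.6296

Derivation:
Step 0: x=[7.0000 9.0000 14.0000] v=[0.0000 0.0000 -1.0000]
Step 1: x=[6.8800 9.1200 13.8000] v=[-0.6000 0.6000 -1.0000]
Step 2: x=[6.6496 9.3376 13.6128] v=[-1.1520 1.0880 -0.9360]
Step 3: x=[6.3267 9.6187 13.4546] v=[-1.6144 1.4054 -0.7910]
Step 4: x=[5.9355 9.9215 13.3430] v=[-1.9560 1.5142 -0.5582]
Step 5: x=[5.5037 10.2018 13.2945] v=[-2.1588 1.4013 -0.2425]
Step 6: x=[5.0599 10.4178 13.3223] v=[-2.2192 1.0802 0.1390]
Step 7: x=[4.6304 10.5357 13.4339] v=[-2.1476 0.5895 0.5581]
Step 8: x=[4.2371 10.5333 13.6296] v=[-1.9665 -0.0119 0.9785]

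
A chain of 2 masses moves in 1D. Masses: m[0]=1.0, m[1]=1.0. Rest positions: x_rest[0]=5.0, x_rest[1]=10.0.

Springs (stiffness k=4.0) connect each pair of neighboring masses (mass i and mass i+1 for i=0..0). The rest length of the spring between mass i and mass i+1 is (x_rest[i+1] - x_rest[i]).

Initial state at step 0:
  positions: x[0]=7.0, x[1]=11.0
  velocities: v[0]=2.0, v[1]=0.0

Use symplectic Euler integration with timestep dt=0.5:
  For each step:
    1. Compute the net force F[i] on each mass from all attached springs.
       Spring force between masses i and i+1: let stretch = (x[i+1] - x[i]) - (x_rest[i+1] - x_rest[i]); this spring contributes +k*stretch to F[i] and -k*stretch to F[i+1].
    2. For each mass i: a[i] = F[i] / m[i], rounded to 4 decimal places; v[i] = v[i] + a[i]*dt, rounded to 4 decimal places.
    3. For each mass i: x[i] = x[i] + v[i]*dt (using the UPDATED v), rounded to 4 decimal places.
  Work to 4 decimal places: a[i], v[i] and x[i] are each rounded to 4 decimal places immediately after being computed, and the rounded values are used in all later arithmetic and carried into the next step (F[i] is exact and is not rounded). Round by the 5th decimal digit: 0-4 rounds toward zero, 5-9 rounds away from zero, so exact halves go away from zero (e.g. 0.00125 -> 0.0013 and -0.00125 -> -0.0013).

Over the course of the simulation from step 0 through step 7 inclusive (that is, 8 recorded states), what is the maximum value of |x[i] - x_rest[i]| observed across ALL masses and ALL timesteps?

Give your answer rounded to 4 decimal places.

Answer: 5.0000

Derivation:
Step 0: x=[7.0000 11.0000] v=[2.0000 0.0000]
Step 1: x=[7.0000 12.0000] v=[0.0000 2.0000]
Step 2: x=[7.0000 13.0000] v=[0.0000 2.0000]
Step 3: x=[8.0000 13.0000] v=[2.0000 0.0000]
Step 4: x=[9.0000 13.0000] v=[2.0000 0.0000]
Step 5: x=[9.0000 14.0000] v=[0.0000 2.0000]
Step 6: x=[9.0000 15.0000] v=[0.0000 2.0000]
Step 7: x=[10.0000 15.0000] v=[2.0000 0.0000]
Max displacement = 5.0000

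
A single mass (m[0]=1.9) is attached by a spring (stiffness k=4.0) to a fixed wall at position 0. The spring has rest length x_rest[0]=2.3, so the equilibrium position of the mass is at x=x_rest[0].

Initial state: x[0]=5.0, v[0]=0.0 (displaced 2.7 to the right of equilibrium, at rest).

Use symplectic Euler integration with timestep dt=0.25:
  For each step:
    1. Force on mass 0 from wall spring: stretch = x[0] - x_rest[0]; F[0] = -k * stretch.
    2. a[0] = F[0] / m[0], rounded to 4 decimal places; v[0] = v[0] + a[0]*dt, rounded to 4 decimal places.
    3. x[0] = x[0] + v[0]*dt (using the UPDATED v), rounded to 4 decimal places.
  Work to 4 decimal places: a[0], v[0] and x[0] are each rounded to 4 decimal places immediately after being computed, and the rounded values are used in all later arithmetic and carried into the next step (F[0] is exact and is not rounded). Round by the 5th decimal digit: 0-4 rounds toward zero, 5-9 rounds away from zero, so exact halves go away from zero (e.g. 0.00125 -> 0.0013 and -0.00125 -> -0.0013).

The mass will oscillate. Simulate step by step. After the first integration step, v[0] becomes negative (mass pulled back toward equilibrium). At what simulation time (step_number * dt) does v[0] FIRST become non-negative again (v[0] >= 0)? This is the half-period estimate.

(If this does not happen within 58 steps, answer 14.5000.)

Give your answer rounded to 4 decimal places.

Answer: 2.2500

Derivation:
Step 0: x=[5.0000] v=[0.0000]
Step 1: x=[4.6447] v=[-1.4211]
Step 2: x=[3.9809] v=[-2.6552]
Step 3: x=[3.0959] v=[-3.5399]
Step 4: x=[2.1062] v=[-3.9588]
Step 5: x=[1.1420] v=[-3.8568]
Step 6: x=[0.3302] v=[-3.2473]
Step 7: x=[-0.2225] v=[-2.2106]
Step 8: x=[-0.4433] v=[-0.8830]
Step 9: x=[-0.3031] v=[0.5609]
First v>=0 after going negative at step 9, time=2.2500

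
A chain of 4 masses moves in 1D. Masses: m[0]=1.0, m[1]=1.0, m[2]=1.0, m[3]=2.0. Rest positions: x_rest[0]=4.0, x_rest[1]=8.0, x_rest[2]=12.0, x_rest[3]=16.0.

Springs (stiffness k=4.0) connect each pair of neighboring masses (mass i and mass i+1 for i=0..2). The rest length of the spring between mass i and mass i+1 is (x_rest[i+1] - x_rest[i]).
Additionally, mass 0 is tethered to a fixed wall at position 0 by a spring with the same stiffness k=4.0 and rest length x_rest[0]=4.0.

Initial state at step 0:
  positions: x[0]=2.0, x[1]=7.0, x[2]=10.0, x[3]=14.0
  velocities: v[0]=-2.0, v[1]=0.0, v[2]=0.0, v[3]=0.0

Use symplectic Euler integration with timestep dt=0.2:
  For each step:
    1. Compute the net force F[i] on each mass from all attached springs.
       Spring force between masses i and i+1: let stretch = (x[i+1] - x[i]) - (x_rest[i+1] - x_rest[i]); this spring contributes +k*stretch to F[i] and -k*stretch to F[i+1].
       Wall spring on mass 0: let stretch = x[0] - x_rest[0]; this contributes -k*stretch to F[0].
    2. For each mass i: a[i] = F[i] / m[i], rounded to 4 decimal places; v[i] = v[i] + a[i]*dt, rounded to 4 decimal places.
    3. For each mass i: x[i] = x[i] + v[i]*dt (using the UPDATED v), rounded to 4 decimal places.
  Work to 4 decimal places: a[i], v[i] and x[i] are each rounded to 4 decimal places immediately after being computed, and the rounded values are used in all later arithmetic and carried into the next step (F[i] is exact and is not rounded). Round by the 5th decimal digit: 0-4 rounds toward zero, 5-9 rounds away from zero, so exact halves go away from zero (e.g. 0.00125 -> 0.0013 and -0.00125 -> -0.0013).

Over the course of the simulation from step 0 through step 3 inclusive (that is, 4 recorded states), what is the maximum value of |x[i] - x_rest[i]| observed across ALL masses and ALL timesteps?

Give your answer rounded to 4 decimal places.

Step 0: x=[2.0000 7.0000 10.0000 14.0000] v=[-2.0000 0.0000 0.0000 0.0000]
Step 1: x=[2.0800 6.6800 10.1600 14.0000] v=[0.4000 -1.6000 0.8000 0.0000]
Step 2: x=[2.5632 6.1808 10.3776 14.0128] v=[2.4160 -2.4960 1.0880 0.0640]
Step 3: x=[3.2151 5.7743 10.5053 14.0548] v=[3.2595 -2.0326 0.6387 0.2099]
Max displacement = 2.2257

Answer: 2.2257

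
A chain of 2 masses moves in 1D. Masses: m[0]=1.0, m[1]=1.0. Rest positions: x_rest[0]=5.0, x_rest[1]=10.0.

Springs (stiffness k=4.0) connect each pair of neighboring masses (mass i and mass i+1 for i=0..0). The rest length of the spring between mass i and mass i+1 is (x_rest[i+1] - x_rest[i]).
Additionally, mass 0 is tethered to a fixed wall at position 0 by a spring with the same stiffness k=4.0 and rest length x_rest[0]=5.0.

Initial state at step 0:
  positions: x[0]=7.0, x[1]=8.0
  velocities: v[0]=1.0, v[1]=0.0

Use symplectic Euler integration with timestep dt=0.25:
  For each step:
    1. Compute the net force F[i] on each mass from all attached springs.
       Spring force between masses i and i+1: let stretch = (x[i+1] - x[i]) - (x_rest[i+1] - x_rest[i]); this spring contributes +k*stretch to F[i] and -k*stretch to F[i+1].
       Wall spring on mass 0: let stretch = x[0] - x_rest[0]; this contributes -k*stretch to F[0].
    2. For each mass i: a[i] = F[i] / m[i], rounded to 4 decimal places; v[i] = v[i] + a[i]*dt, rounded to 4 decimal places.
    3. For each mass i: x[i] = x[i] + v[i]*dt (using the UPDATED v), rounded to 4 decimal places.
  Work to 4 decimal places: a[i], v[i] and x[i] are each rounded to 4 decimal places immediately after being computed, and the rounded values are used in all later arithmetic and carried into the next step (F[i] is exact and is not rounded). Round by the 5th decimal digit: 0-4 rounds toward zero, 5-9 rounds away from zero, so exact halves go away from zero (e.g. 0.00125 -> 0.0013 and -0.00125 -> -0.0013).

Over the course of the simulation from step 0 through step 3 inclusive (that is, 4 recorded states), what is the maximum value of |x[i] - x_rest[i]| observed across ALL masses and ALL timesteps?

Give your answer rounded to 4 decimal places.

Step 0: x=[7.0000 8.0000] v=[1.0000 0.0000]
Step 1: x=[5.7500 9.0000] v=[-5.0000 4.0000]
Step 2: x=[3.8750 10.4375] v=[-7.5000 5.7500]
Step 3: x=[2.6719 11.4844] v=[-4.8125 4.1875]
Max displacement = 2.3281

Answer: 2.3281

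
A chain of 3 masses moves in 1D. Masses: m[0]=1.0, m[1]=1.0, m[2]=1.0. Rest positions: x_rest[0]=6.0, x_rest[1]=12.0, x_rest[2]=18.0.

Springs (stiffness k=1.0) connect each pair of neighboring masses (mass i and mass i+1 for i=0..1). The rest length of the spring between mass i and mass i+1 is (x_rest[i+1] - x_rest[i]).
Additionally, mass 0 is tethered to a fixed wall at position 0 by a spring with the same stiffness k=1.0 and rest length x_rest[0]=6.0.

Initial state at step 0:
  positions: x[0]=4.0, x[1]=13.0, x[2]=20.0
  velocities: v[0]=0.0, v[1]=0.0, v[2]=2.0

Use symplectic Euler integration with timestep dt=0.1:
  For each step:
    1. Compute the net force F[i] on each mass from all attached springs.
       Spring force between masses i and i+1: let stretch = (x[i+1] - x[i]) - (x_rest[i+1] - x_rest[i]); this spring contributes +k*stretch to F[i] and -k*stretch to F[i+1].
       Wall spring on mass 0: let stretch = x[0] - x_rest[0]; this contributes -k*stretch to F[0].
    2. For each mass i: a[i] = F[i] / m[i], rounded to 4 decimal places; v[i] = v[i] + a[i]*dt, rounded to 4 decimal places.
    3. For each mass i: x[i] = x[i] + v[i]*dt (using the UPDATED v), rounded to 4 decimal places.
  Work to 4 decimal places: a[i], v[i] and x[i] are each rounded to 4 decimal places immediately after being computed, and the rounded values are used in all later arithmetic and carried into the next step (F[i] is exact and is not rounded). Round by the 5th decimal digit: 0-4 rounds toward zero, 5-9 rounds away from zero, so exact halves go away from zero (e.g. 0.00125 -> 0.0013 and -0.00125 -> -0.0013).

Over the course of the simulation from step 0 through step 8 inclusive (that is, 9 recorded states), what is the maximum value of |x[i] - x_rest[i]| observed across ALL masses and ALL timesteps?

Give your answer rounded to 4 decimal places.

Step 0: x=[4.0000 13.0000 20.0000] v=[0.0000 0.0000 2.0000]
Step 1: x=[4.0500 12.9800 20.1900] v=[0.5000 -0.2000 1.9000]
Step 2: x=[4.1488 12.9428 20.3679] v=[0.9880 -0.3720 1.7790]
Step 3: x=[4.2941 12.8919 20.5316] v=[1.4525 -0.5089 1.6365]
Step 4: x=[4.4824 12.8314 20.6789] v=[1.8829 -0.6047 1.4725]
Step 5: x=[4.7094 12.7659 20.8077] v=[2.2696 -0.6549 1.2878]
Step 6: x=[4.9698 12.7003 20.9161] v=[2.6043 -0.6564 1.0836]
Step 7: x=[5.2578 12.6395 21.0023] v=[2.8804 -0.6079 0.8620]
Step 8: x=[5.5671 12.5885 21.0649] v=[3.0928 -0.5098 0.6257]
Max displacement = 3.0649

Answer: 3.0649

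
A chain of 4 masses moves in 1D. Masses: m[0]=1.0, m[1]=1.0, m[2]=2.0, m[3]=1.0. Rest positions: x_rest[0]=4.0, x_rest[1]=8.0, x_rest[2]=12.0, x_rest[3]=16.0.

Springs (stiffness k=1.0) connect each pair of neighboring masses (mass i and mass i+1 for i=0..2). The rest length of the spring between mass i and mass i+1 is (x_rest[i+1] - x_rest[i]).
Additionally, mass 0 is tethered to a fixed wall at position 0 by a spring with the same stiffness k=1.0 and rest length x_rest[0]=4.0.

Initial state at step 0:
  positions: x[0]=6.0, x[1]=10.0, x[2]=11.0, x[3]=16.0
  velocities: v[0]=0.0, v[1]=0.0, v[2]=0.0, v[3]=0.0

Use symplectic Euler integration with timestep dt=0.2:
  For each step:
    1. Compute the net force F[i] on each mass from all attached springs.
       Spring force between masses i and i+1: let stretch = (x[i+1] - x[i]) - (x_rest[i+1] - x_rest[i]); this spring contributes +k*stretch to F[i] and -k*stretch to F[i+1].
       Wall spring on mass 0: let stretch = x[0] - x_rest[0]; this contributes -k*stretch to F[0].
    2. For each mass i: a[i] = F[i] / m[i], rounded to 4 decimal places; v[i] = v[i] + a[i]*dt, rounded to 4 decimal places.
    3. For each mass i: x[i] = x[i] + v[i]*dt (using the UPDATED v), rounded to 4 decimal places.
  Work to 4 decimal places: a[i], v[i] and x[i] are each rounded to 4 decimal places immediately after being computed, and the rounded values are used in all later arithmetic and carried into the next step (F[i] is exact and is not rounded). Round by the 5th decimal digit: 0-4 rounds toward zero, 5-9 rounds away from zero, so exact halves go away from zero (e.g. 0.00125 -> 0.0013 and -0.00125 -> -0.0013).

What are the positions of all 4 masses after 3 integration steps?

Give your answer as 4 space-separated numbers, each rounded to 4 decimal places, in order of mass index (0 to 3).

Answer: 5.5283 9.3270 11.4485 15.7836

Derivation:
Step 0: x=[6.0000 10.0000 11.0000 16.0000] v=[0.0000 0.0000 0.0000 0.0000]
Step 1: x=[5.9200 9.8800 11.0800 15.9600] v=[-0.4000 -0.6000 0.4000 -0.2000]
Step 2: x=[5.7616 9.6496 11.2336 15.8848] v=[-0.7920 -1.1520 0.7680 -0.3760]
Step 3: x=[5.5283 9.3270 11.4485 15.7836] v=[-1.1667 -1.6128 1.0747 -0.5062]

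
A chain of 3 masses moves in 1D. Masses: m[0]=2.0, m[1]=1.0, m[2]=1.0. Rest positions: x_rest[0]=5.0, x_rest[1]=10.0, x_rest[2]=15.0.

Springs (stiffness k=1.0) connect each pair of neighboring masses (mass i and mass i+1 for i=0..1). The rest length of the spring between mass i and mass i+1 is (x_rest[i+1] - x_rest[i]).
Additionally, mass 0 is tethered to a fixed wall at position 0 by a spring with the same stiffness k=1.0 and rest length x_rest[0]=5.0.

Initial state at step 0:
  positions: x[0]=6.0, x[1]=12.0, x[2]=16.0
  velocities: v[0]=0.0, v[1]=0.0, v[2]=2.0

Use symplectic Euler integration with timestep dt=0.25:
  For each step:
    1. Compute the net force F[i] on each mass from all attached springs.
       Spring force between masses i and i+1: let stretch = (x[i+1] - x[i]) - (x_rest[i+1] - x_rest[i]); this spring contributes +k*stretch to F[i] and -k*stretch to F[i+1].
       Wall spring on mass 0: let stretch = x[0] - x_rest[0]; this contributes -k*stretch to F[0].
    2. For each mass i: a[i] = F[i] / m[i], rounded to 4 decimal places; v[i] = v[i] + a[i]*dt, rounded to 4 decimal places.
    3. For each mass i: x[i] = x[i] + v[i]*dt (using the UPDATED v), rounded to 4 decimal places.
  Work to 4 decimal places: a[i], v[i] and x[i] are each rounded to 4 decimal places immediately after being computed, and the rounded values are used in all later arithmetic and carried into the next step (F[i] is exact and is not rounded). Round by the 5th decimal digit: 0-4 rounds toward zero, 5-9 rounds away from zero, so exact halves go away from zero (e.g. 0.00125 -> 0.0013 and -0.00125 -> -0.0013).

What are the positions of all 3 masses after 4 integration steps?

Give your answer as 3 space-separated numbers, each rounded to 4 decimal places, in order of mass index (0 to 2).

Step 0: x=[6.0000 12.0000 16.0000] v=[0.0000 0.0000 2.0000]
Step 1: x=[6.0000 11.8750 16.5625] v=[0.0000 -0.5000 2.2500]
Step 2: x=[5.9961 11.6758 17.1445] v=[-0.0156 -0.7969 2.3281]
Step 3: x=[5.9823 11.4634 17.6972] v=[-0.0552 -0.8497 2.2109]
Step 4: x=[5.9528 11.2980 18.1728] v=[-0.1179 -0.6615 1.9025]

Answer: 5.9528 11.2980 18.1728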